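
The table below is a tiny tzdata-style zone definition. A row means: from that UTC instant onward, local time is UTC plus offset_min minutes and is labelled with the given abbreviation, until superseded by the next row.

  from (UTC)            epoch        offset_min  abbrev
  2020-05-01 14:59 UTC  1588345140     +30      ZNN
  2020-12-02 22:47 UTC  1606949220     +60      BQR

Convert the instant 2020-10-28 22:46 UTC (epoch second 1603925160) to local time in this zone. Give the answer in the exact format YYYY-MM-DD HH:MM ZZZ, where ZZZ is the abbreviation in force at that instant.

2020-10-28 23:16 ZNN

Query: 2020-10-28 22:46 UTC
Rule 1/2 (ZNN, +00:30): 2020-05-01 14:59 UTC ≤ query < 2020-12-02 22:47 UTC
22·60 + 46 + 30 = 1396 min
1396 = 0·1440 + 1396; 1396 = 23·60 + 16 → 23:16, same day
→ 2020-10-28 23:16 ZNN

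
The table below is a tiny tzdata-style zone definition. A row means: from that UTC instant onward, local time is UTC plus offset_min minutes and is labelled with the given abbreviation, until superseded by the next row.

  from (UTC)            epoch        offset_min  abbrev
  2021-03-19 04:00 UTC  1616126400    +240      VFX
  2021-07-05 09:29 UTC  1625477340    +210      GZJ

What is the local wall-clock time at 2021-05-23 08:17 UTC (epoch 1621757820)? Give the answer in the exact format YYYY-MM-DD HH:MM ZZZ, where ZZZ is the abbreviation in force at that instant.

2021-05-23 12:17 VFX

Query: 2021-05-23 08:17 UTC
Rule 1/2 (VFX, +04:00): 2021-03-19 04:00 UTC ≤ query < 2021-07-05 09:29 UTC
8·60 + 17 + 240 = 737 min
737 = 0·1440 + 737; 737 = 12·60 + 17 → 12:17, same day
→ 2021-05-23 12:17 VFX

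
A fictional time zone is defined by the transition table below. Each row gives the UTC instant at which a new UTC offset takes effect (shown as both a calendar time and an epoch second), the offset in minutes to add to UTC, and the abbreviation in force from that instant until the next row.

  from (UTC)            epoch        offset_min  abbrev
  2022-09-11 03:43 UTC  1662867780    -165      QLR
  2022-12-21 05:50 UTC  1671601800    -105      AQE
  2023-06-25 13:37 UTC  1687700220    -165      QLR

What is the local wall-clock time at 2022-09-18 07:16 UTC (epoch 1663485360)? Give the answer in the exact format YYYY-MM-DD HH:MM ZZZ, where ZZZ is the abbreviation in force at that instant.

Query: 2022-09-18 07:16 UTC
Rule 1/3 (QLR, -02:45): 2022-09-11 03:43 UTC ≤ query < 2022-12-21 05:50 UTC
7·60 + 16 - 165 = 271 min
271 = 0·1440 + 271; 271 = 4·60 + 31 → 04:31, same day
→ 2022-09-18 04:31 QLR

2022-09-18 04:31 QLR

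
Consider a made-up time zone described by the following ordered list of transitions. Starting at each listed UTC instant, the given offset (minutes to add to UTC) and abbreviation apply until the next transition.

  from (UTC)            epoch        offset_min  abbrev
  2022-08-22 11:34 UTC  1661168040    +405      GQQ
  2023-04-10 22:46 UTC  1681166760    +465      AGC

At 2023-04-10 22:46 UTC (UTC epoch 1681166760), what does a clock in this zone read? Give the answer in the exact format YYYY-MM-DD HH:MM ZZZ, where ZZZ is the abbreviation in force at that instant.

Query: 2023-04-10 22:46 UTC
Rule 2/2 (AGC, +07:45): 2023-04-10 22:46 UTC ≤ query < +∞
22·60 + 46 + 465 = 1831 min
1831 = 1·1440 + 391; 391 = 6·60 + 31 → 06:31, 2023-04-10 + 1 day = 2023-04-11
→ 2023-04-11 06:31 AGC

2023-04-11 06:31 AGC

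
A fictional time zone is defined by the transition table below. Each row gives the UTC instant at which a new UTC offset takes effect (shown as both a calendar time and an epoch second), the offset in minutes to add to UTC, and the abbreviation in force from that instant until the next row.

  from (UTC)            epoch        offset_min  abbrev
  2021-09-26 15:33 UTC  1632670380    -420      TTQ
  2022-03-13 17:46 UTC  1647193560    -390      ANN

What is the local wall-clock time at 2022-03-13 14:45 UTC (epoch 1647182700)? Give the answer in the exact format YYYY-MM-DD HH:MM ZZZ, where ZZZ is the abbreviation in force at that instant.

2022-03-13 07:45 TTQ

Query: 2022-03-13 14:45 UTC
Rule 1/2 (TTQ, -07:00): 2021-09-26 15:33 UTC ≤ query < 2022-03-13 17:46 UTC
14·60 + 45 - 420 = 465 min
465 = 0·1440 + 465; 465 = 7·60 + 45 → 07:45, same day
→ 2022-03-13 07:45 TTQ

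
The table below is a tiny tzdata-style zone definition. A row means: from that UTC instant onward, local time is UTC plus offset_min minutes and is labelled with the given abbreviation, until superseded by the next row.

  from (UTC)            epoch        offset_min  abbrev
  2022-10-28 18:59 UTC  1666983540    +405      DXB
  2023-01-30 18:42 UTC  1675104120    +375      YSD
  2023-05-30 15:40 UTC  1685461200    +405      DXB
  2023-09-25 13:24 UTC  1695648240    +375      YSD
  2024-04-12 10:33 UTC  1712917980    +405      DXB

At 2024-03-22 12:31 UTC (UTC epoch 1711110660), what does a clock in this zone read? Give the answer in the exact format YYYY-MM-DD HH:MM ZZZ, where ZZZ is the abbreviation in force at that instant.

2024-03-22 18:46 YSD

Query: 2024-03-22 12:31 UTC
Rule 4/5 (YSD, +06:15): 2023-09-25 13:24 UTC ≤ query < 2024-04-12 10:33 UTC
12·60 + 31 + 375 = 1126 min
1126 = 0·1440 + 1126; 1126 = 18·60 + 46 → 18:46, same day
→ 2024-03-22 18:46 YSD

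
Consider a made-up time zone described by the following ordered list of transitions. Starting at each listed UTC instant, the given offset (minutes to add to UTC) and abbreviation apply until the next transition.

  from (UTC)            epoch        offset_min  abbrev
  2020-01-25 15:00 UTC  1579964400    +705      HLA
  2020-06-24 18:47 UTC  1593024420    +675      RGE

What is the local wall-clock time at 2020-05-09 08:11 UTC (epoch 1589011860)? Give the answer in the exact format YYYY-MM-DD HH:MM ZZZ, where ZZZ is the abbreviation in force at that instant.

Query: 2020-05-09 08:11 UTC
Rule 1/2 (HLA, +11:45): 2020-01-25 15:00 UTC ≤ query < 2020-06-24 18:47 UTC
8·60 + 11 + 705 = 1196 min
1196 = 0·1440 + 1196; 1196 = 19·60 + 56 → 19:56, same day
→ 2020-05-09 19:56 HLA

2020-05-09 19:56 HLA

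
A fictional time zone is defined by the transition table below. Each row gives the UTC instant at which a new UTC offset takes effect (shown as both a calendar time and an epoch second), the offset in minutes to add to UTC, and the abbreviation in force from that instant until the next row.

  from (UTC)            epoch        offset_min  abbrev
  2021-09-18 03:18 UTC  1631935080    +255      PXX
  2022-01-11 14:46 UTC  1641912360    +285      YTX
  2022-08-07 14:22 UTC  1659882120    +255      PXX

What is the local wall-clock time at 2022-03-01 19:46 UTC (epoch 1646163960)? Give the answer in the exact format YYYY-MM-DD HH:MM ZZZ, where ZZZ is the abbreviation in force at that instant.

Query: 2022-03-01 19:46 UTC
Rule 2/3 (YTX, +04:45): 2022-01-11 14:46 UTC ≤ query < 2022-08-07 14:22 UTC
19·60 + 46 + 285 = 1471 min
1471 = 1·1440 + 31; 31 = 0·60 + 31 → 00:31, 2022-03-01 + 1 day = 2022-03-02
→ 2022-03-02 00:31 YTX

2022-03-02 00:31 YTX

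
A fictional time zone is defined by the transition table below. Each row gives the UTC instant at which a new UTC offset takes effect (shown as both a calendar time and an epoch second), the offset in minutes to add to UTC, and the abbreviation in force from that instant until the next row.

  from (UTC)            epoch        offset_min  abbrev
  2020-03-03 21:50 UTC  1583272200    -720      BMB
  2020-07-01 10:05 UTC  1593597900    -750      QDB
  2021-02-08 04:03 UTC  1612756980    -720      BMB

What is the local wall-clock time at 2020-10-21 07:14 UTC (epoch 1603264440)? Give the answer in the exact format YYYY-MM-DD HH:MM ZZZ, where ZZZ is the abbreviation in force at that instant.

2020-10-20 18:44 QDB

Query: 2020-10-21 07:14 UTC
Rule 2/3 (QDB, -12:30): 2020-07-01 10:05 UTC ≤ query < 2021-02-08 04:03 UTC
7·60 + 14 - 750 = -316 min
-316 = -1·1440 + 1124; 1124 = 18·60 + 44 → 18:44, 2020-10-21 - 1 day = 2020-10-20
→ 2020-10-20 18:44 QDB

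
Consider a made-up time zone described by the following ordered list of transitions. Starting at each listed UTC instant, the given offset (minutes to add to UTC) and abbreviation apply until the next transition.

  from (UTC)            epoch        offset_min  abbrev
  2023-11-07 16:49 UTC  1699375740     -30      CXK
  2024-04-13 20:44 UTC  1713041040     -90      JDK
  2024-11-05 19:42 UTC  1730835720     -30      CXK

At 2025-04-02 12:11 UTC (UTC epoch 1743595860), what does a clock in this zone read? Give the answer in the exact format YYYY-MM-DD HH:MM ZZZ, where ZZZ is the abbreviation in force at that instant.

2025-04-02 11:41 CXK

Query: 2025-04-02 12:11 UTC
Rule 3/3 (CXK, -00:30): 2024-11-05 19:42 UTC ≤ query < +∞
12·60 + 11 - 30 = 701 min
701 = 0·1440 + 701; 701 = 11·60 + 41 → 11:41, same day
→ 2025-04-02 11:41 CXK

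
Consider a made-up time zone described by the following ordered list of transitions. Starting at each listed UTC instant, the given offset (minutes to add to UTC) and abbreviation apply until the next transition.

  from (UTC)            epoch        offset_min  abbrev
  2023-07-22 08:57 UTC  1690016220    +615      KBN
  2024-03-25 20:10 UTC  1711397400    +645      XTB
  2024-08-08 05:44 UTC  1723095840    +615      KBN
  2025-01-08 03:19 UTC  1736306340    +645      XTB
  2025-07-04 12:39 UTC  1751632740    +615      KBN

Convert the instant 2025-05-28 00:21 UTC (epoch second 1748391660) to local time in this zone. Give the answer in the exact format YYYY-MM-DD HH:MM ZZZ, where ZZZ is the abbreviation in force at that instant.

2025-05-28 11:06 XTB

Query: 2025-05-28 00:21 UTC
Rule 4/5 (XTB, +10:45): 2025-01-08 03:19 UTC ≤ query < 2025-07-04 12:39 UTC
0·60 + 21 + 645 = 666 min
666 = 0·1440 + 666; 666 = 11·60 + 6 → 11:06, same day
→ 2025-05-28 11:06 XTB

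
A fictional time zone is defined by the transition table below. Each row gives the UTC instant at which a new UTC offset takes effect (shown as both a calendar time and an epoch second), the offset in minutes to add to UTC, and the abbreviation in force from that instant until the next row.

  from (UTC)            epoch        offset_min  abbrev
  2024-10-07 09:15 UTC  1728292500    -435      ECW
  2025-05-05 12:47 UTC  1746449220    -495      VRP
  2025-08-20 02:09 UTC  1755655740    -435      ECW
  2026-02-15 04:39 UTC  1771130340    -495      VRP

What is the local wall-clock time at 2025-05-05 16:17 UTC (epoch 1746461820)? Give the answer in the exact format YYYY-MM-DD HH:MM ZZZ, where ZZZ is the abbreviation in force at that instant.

2025-05-05 08:02 VRP

Query: 2025-05-05 16:17 UTC
Rule 2/4 (VRP, -08:15): 2025-05-05 12:47 UTC ≤ query < 2025-08-20 02:09 UTC
16·60 + 17 - 495 = 482 min
482 = 0·1440 + 482; 482 = 8·60 + 2 → 08:02, same day
→ 2025-05-05 08:02 VRP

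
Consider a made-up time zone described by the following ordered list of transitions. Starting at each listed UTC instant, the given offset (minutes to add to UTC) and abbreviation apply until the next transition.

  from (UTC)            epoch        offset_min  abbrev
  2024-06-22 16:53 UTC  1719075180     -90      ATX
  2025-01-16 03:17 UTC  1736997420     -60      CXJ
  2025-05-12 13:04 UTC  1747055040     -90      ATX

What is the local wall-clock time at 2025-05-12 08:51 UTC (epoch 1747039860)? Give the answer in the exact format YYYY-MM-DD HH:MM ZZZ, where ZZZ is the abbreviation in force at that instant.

Query: 2025-05-12 08:51 UTC
Rule 2/3 (CXJ, -01:00): 2025-01-16 03:17 UTC ≤ query < 2025-05-12 13:04 UTC
8·60 + 51 - 60 = 471 min
471 = 0·1440 + 471; 471 = 7·60 + 51 → 07:51, same day
→ 2025-05-12 07:51 CXJ

2025-05-12 07:51 CXJ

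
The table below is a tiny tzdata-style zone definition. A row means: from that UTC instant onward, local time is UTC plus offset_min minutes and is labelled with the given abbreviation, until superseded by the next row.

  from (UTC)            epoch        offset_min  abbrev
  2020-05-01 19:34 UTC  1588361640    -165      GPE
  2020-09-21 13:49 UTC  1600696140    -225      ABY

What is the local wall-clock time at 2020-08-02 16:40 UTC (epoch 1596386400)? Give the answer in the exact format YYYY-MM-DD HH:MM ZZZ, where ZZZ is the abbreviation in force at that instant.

2020-08-02 13:55 GPE

Query: 2020-08-02 16:40 UTC
Rule 1/2 (GPE, -02:45): 2020-05-01 19:34 UTC ≤ query < 2020-09-21 13:49 UTC
16·60 + 40 - 165 = 835 min
835 = 0·1440 + 835; 835 = 13·60 + 55 → 13:55, same day
→ 2020-08-02 13:55 GPE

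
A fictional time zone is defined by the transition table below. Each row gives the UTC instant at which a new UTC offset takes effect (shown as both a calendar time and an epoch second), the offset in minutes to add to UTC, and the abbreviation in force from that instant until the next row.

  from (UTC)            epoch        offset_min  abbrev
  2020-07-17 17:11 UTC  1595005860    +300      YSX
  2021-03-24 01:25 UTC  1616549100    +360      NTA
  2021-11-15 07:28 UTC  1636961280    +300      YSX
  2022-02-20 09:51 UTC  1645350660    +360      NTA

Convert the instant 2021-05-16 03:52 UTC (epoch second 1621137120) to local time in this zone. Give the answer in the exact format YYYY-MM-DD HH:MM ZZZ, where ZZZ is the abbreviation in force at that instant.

Query: 2021-05-16 03:52 UTC
Rule 2/4 (NTA, +06:00): 2021-03-24 01:25 UTC ≤ query < 2021-11-15 07:28 UTC
3·60 + 52 + 360 = 592 min
592 = 0·1440 + 592; 592 = 9·60 + 52 → 09:52, same day
→ 2021-05-16 09:52 NTA

2021-05-16 09:52 NTA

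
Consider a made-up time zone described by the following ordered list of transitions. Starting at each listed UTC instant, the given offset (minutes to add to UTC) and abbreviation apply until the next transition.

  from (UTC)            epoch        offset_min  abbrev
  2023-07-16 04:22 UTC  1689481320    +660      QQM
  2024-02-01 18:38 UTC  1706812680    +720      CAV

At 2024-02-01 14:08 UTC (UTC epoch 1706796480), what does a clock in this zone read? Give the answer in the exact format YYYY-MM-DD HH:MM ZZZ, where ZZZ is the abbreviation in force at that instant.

2024-02-02 01:08 QQM

Query: 2024-02-01 14:08 UTC
Rule 1/2 (QQM, +11:00): 2023-07-16 04:22 UTC ≤ query < 2024-02-01 18:38 UTC
14·60 + 8 + 660 = 1508 min
1508 = 1·1440 + 68; 68 = 1·60 + 8 → 01:08, 2024-02-01 + 1 day = 2024-02-02
→ 2024-02-02 01:08 QQM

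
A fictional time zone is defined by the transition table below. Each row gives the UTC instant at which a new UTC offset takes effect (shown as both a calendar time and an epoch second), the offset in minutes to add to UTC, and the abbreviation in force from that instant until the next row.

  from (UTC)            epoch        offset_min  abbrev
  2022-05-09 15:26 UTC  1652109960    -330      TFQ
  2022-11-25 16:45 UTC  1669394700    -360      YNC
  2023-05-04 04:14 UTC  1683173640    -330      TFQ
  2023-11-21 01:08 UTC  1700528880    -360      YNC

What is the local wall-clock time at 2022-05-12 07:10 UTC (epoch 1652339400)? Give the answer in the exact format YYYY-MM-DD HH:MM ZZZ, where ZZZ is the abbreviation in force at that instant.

2022-05-12 01:40 TFQ

Query: 2022-05-12 07:10 UTC
Rule 1/4 (TFQ, -05:30): 2022-05-09 15:26 UTC ≤ query < 2022-11-25 16:45 UTC
7·60 + 10 - 330 = 100 min
100 = 0·1440 + 100; 100 = 1·60 + 40 → 01:40, same day
→ 2022-05-12 01:40 TFQ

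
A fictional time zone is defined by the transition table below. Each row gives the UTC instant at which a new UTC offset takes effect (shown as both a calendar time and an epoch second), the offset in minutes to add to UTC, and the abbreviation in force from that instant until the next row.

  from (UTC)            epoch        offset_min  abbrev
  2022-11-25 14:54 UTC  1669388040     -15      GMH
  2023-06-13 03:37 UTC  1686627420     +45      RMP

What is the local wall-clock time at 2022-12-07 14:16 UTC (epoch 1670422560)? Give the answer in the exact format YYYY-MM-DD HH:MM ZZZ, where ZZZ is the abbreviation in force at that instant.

Query: 2022-12-07 14:16 UTC
Rule 1/2 (GMH, -00:15): 2022-11-25 14:54 UTC ≤ query < 2023-06-13 03:37 UTC
14·60 + 16 - 15 = 841 min
841 = 0·1440 + 841; 841 = 14·60 + 1 → 14:01, same day
→ 2022-12-07 14:01 GMH

2022-12-07 14:01 GMH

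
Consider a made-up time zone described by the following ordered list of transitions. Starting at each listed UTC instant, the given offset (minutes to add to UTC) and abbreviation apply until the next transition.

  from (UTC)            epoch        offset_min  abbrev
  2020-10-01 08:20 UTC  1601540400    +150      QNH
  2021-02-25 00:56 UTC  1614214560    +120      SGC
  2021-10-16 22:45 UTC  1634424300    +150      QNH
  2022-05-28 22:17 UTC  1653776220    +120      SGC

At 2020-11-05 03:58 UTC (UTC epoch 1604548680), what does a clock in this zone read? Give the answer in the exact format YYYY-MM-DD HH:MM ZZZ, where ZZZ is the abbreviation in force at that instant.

Query: 2020-11-05 03:58 UTC
Rule 1/4 (QNH, +02:30): 2020-10-01 08:20 UTC ≤ query < 2021-02-25 00:56 UTC
3·60 + 58 + 150 = 388 min
388 = 0·1440 + 388; 388 = 6·60 + 28 → 06:28, same day
→ 2020-11-05 06:28 QNH

2020-11-05 06:28 QNH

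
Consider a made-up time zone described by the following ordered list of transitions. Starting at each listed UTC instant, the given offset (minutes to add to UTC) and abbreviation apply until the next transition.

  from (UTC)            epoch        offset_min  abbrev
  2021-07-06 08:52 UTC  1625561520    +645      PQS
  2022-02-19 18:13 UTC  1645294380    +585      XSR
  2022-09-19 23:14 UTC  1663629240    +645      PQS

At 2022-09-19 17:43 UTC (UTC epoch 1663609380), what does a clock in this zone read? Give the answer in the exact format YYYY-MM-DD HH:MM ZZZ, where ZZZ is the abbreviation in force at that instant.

Query: 2022-09-19 17:43 UTC
Rule 2/3 (XSR, +09:45): 2022-02-19 18:13 UTC ≤ query < 2022-09-19 23:14 UTC
17·60 + 43 + 585 = 1648 min
1648 = 1·1440 + 208; 208 = 3·60 + 28 → 03:28, 2022-09-19 + 1 day = 2022-09-20
→ 2022-09-20 03:28 XSR

2022-09-20 03:28 XSR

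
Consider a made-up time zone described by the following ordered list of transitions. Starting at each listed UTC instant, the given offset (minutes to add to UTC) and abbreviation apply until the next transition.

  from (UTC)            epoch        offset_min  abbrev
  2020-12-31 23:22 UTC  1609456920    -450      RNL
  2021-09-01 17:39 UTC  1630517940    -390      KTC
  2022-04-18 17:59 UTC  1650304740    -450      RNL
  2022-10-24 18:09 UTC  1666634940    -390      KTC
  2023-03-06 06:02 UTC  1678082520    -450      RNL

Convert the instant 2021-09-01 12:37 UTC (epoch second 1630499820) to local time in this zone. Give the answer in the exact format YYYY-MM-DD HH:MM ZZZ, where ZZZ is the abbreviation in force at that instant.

2021-09-01 05:07 RNL

Query: 2021-09-01 12:37 UTC
Rule 1/5 (RNL, -07:30): 2020-12-31 23:22 UTC ≤ query < 2021-09-01 17:39 UTC
12·60 + 37 - 450 = 307 min
307 = 0·1440 + 307; 307 = 5·60 + 7 → 05:07, same day
→ 2021-09-01 05:07 RNL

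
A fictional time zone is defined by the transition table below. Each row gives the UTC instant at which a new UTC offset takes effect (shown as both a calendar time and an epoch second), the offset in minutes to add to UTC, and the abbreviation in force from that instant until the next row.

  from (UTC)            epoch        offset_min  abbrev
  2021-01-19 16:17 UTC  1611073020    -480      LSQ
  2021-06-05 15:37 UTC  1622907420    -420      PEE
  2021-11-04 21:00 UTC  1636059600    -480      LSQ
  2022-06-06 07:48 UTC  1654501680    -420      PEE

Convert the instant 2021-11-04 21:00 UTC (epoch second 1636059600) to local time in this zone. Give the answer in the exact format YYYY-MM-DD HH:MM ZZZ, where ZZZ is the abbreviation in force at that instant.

2021-11-04 13:00 LSQ

Query: 2021-11-04 21:00 UTC
Rule 3/4 (LSQ, -08:00): 2021-11-04 21:00 UTC ≤ query < 2022-06-06 07:48 UTC
21·60 + 0 - 480 = 780 min
780 = 0·1440 + 780; 780 = 13·60 + 0 → 13:00, same day
→ 2021-11-04 13:00 LSQ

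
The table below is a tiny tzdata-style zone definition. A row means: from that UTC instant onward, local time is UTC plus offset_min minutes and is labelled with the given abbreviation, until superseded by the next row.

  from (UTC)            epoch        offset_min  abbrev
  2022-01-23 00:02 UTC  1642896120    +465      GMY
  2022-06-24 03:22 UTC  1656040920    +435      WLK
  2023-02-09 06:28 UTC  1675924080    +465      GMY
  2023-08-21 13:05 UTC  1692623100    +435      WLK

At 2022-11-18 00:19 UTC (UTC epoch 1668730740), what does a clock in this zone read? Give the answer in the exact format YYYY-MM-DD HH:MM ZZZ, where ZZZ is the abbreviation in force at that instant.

2022-11-18 07:34 WLK

Query: 2022-11-18 00:19 UTC
Rule 2/4 (WLK, +07:15): 2022-06-24 03:22 UTC ≤ query < 2023-02-09 06:28 UTC
0·60 + 19 + 435 = 454 min
454 = 0·1440 + 454; 454 = 7·60 + 34 → 07:34, same day
→ 2022-11-18 07:34 WLK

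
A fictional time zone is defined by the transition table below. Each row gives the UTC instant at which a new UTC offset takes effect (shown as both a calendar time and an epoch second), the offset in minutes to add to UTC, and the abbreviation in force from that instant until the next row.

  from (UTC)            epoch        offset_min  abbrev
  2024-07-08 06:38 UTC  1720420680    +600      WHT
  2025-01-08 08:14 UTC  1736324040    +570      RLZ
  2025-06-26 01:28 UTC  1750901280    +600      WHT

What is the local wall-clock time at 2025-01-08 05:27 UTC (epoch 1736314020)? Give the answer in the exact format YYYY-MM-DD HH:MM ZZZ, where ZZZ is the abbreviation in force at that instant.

Query: 2025-01-08 05:27 UTC
Rule 1/3 (WHT, +10:00): 2024-07-08 06:38 UTC ≤ query < 2025-01-08 08:14 UTC
5·60 + 27 + 600 = 927 min
927 = 0·1440 + 927; 927 = 15·60 + 27 → 15:27, same day
→ 2025-01-08 15:27 WHT

2025-01-08 15:27 WHT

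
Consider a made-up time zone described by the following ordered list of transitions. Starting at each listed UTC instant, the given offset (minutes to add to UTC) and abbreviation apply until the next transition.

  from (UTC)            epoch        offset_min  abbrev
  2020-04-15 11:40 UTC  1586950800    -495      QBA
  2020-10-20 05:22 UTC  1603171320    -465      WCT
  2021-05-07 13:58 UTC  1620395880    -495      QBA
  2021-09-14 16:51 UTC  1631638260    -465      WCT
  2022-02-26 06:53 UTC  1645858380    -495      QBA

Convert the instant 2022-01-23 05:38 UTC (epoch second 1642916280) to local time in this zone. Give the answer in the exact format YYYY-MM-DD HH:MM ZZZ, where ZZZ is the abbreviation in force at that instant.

Query: 2022-01-23 05:38 UTC
Rule 4/5 (WCT, -07:45): 2021-09-14 16:51 UTC ≤ query < 2022-02-26 06:53 UTC
5·60 + 38 - 465 = -127 min
-127 = -1·1440 + 1313; 1313 = 21·60 + 53 → 21:53, 2022-01-23 - 1 day = 2022-01-22
→ 2022-01-22 21:53 WCT

2022-01-22 21:53 WCT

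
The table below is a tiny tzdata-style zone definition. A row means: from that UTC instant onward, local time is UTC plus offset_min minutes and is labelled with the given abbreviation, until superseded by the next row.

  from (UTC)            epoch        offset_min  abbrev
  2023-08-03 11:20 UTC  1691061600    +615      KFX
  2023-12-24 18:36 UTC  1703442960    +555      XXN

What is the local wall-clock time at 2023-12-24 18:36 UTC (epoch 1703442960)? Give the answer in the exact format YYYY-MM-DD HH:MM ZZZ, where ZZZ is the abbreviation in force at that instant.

2023-12-25 03:51 XXN

Query: 2023-12-24 18:36 UTC
Rule 2/2 (XXN, +09:15): 2023-12-24 18:36 UTC ≤ query < +∞
18·60 + 36 + 555 = 1671 min
1671 = 1·1440 + 231; 231 = 3·60 + 51 → 03:51, 2023-12-24 + 1 day = 2023-12-25
→ 2023-12-25 03:51 XXN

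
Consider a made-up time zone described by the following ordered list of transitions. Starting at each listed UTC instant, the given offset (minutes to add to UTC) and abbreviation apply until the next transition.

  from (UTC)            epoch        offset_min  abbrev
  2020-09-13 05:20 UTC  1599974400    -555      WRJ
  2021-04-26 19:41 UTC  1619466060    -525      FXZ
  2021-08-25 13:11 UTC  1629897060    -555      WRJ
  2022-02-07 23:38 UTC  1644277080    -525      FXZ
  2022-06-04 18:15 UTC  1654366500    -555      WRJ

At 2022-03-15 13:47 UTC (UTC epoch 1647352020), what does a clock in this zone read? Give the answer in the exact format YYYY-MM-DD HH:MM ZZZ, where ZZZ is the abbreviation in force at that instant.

Query: 2022-03-15 13:47 UTC
Rule 4/5 (FXZ, -08:45): 2022-02-07 23:38 UTC ≤ query < 2022-06-04 18:15 UTC
13·60 + 47 - 525 = 302 min
302 = 0·1440 + 302; 302 = 5·60 + 2 → 05:02, same day
→ 2022-03-15 05:02 FXZ

2022-03-15 05:02 FXZ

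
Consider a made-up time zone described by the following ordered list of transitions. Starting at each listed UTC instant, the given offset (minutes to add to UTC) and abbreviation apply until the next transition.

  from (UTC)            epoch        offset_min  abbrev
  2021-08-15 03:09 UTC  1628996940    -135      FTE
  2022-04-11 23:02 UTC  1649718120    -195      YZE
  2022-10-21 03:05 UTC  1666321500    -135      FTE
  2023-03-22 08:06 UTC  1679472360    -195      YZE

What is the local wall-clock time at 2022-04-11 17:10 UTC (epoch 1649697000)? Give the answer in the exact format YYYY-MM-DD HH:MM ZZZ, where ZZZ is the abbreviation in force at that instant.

2022-04-11 14:55 FTE

Query: 2022-04-11 17:10 UTC
Rule 1/4 (FTE, -02:15): 2021-08-15 03:09 UTC ≤ query < 2022-04-11 23:02 UTC
17·60 + 10 - 135 = 895 min
895 = 0·1440 + 895; 895 = 14·60 + 55 → 14:55, same day
→ 2022-04-11 14:55 FTE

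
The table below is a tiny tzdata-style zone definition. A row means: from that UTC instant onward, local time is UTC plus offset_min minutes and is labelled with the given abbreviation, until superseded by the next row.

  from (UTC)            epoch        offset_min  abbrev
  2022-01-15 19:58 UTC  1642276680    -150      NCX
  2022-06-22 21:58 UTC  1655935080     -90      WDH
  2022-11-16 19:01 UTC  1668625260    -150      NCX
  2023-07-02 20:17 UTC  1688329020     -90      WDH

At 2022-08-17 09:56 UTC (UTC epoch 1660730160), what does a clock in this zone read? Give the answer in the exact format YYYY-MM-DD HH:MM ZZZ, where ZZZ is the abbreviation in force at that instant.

Query: 2022-08-17 09:56 UTC
Rule 2/4 (WDH, -01:30): 2022-06-22 21:58 UTC ≤ query < 2022-11-16 19:01 UTC
9·60 + 56 - 90 = 506 min
506 = 0·1440 + 506; 506 = 8·60 + 26 → 08:26, same day
→ 2022-08-17 08:26 WDH

2022-08-17 08:26 WDH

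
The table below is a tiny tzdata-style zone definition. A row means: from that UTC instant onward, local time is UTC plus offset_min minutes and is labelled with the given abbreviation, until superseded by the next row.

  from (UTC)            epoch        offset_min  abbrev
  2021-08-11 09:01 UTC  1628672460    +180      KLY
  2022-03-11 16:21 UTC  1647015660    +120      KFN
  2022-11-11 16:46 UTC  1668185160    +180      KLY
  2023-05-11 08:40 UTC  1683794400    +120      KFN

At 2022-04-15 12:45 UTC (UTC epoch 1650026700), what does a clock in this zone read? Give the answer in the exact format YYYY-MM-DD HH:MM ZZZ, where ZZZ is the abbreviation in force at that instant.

Query: 2022-04-15 12:45 UTC
Rule 2/4 (KFN, +02:00): 2022-03-11 16:21 UTC ≤ query < 2022-11-11 16:46 UTC
12·60 + 45 + 120 = 885 min
885 = 0·1440 + 885; 885 = 14·60 + 45 → 14:45, same day
→ 2022-04-15 14:45 KFN

2022-04-15 14:45 KFN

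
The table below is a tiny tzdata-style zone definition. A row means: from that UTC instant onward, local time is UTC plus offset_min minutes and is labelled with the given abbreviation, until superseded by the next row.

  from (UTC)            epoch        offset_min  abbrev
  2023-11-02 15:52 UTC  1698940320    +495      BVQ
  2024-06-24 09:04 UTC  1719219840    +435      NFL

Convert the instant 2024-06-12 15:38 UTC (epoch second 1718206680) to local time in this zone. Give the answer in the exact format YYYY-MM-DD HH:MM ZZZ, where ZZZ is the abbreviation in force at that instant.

2024-06-12 23:53 BVQ

Query: 2024-06-12 15:38 UTC
Rule 1/2 (BVQ, +08:15): 2023-11-02 15:52 UTC ≤ query < 2024-06-24 09:04 UTC
15·60 + 38 + 495 = 1433 min
1433 = 0·1440 + 1433; 1433 = 23·60 + 53 → 23:53, same day
→ 2024-06-12 23:53 BVQ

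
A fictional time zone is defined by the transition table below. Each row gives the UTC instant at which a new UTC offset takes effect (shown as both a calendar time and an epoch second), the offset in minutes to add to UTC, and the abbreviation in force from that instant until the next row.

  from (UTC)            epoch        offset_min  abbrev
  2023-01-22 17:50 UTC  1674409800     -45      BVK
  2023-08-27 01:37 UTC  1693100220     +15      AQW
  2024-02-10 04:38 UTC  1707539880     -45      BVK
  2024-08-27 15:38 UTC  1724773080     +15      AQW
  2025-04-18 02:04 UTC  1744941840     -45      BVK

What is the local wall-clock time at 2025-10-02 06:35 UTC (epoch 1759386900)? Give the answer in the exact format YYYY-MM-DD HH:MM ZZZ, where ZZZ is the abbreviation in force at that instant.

Query: 2025-10-02 06:35 UTC
Rule 5/5 (BVK, -00:45): 2025-04-18 02:04 UTC ≤ query < +∞
6·60 + 35 - 45 = 350 min
350 = 0·1440 + 350; 350 = 5·60 + 50 → 05:50, same day
→ 2025-10-02 05:50 BVK

2025-10-02 05:50 BVK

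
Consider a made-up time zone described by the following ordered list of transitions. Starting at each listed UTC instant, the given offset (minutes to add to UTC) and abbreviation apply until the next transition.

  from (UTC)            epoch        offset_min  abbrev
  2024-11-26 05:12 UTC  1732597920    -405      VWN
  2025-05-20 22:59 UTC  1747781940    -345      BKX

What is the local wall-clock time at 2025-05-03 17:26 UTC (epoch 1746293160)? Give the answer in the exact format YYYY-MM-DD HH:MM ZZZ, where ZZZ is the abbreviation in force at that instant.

Query: 2025-05-03 17:26 UTC
Rule 1/2 (VWN, -06:45): 2024-11-26 05:12 UTC ≤ query < 2025-05-20 22:59 UTC
17·60 + 26 - 405 = 641 min
641 = 0·1440 + 641; 641 = 10·60 + 41 → 10:41, same day
→ 2025-05-03 10:41 VWN

2025-05-03 10:41 VWN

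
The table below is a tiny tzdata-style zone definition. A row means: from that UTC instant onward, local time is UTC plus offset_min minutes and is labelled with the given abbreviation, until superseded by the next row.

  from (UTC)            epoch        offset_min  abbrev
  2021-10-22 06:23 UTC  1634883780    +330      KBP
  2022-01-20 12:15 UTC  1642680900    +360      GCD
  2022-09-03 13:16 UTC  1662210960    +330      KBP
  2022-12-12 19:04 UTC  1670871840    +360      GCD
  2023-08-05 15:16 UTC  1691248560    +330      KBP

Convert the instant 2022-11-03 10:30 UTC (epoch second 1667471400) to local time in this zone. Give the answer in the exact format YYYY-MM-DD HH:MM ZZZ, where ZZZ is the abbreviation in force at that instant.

2022-11-03 16:00 KBP

Query: 2022-11-03 10:30 UTC
Rule 3/5 (KBP, +05:30): 2022-09-03 13:16 UTC ≤ query < 2022-12-12 19:04 UTC
10·60 + 30 + 330 = 960 min
960 = 0·1440 + 960; 960 = 16·60 + 0 → 16:00, same day
→ 2022-11-03 16:00 KBP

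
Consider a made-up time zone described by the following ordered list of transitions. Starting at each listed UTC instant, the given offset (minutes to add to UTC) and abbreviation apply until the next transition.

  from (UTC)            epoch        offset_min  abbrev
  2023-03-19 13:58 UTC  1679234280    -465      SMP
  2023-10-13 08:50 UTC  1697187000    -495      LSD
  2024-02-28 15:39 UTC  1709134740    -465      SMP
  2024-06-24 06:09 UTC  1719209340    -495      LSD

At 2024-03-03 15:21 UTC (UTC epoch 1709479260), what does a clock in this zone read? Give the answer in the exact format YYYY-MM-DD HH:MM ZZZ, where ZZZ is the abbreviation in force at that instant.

2024-03-03 07:36 SMP

Query: 2024-03-03 15:21 UTC
Rule 3/4 (SMP, -07:45): 2024-02-28 15:39 UTC ≤ query < 2024-06-24 06:09 UTC
15·60 + 21 - 465 = 456 min
456 = 0·1440 + 456; 456 = 7·60 + 36 → 07:36, same day
→ 2024-03-03 07:36 SMP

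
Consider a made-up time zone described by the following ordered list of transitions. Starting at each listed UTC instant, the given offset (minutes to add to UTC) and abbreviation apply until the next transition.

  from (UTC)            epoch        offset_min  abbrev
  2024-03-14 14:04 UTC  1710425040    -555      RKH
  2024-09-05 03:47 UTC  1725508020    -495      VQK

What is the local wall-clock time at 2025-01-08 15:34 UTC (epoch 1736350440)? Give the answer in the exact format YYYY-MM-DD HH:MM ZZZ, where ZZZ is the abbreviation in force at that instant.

2025-01-08 07:19 VQK

Query: 2025-01-08 15:34 UTC
Rule 2/2 (VQK, -08:15): 2024-09-05 03:47 UTC ≤ query < +∞
15·60 + 34 - 495 = 439 min
439 = 0·1440 + 439; 439 = 7·60 + 19 → 07:19, same day
→ 2025-01-08 07:19 VQK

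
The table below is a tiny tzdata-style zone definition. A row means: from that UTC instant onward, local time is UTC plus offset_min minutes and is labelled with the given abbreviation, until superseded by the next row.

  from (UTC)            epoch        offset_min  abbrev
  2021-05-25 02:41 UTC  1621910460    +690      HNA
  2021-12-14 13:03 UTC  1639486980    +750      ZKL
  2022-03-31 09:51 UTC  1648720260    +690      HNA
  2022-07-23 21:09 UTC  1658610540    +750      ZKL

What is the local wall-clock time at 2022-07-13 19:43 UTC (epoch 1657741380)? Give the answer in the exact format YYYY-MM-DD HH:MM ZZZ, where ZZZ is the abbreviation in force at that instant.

2022-07-14 07:13 HNA

Query: 2022-07-13 19:43 UTC
Rule 3/4 (HNA, +11:30): 2022-03-31 09:51 UTC ≤ query < 2022-07-23 21:09 UTC
19·60 + 43 + 690 = 1873 min
1873 = 1·1440 + 433; 433 = 7·60 + 13 → 07:13, 2022-07-13 + 1 day = 2022-07-14
→ 2022-07-14 07:13 HNA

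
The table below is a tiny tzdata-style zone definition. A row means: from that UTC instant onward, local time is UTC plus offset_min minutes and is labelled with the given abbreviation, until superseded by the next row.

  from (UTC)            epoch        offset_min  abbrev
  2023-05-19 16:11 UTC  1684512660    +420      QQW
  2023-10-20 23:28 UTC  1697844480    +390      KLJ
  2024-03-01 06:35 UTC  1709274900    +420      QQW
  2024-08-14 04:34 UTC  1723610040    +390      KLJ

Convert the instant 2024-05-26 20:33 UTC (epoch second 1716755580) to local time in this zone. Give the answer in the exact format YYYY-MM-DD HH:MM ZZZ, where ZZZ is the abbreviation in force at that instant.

2024-05-27 03:33 QQW

Query: 2024-05-26 20:33 UTC
Rule 3/4 (QQW, +07:00): 2024-03-01 06:35 UTC ≤ query < 2024-08-14 04:34 UTC
20·60 + 33 + 420 = 1653 min
1653 = 1·1440 + 213; 213 = 3·60 + 33 → 03:33, 2024-05-26 + 1 day = 2024-05-27
→ 2024-05-27 03:33 QQW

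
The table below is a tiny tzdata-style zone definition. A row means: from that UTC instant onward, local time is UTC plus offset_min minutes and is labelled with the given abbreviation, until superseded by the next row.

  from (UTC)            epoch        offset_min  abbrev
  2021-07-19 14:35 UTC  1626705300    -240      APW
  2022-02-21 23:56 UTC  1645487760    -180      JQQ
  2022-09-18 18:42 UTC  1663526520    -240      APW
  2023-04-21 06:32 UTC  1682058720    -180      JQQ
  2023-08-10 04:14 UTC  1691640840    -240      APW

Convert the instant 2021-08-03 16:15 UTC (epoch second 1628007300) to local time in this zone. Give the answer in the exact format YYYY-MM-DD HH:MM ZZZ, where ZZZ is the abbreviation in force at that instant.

2021-08-03 12:15 APW

Query: 2021-08-03 16:15 UTC
Rule 1/5 (APW, -04:00): 2021-07-19 14:35 UTC ≤ query < 2022-02-21 23:56 UTC
16·60 + 15 - 240 = 735 min
735 = 0·1440 + 735; 735 = 12·60 + 15 → 12:15, same day
→ 2021-08-03 12:15 APW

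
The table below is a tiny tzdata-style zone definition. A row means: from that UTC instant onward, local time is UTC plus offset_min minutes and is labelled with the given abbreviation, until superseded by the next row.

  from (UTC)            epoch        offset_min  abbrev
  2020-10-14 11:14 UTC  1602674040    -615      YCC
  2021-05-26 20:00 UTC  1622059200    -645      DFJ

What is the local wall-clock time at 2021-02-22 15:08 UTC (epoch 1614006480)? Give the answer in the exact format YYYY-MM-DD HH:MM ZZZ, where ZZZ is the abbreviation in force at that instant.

2021-02-22 04:53 YCC

Query: 2021-02-22 15:08 UTC
Rule 1/2 (YCC, -10:15): 2020-10-14 11:14 UTC ≤ query < 2021-05-26 20:00 UTC
15·60 + 8 - 615 = 293 min
293 = 0·1440 + 293; 293 = 4·60 + 53 → 04:53, same day
→ 2021-02-22 04:53 YCC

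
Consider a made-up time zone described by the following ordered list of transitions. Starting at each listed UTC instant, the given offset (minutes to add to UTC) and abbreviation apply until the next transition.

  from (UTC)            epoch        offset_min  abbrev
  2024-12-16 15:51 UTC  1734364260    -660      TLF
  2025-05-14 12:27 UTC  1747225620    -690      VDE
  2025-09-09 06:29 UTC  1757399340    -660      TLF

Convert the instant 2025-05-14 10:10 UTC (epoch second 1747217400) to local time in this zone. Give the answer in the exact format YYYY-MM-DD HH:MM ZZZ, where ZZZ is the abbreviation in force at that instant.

2025-05-13 23:10 TLF

Query: 2025-05-14 10:10 UTC
Rule 1/3 (TLF, -11:00): 2024-12-16 15:51 UTC ≤ query < 2025-05-14 12:27 UTC
10·60 + 10 - 660 = -50 min
-50 = -1·1440 + 1390; 1390 = 23·60 + 10 → 23:10, 2025-05-14 - 1 day = 2025-05-13
→ 2025-05-13 23:10 TLF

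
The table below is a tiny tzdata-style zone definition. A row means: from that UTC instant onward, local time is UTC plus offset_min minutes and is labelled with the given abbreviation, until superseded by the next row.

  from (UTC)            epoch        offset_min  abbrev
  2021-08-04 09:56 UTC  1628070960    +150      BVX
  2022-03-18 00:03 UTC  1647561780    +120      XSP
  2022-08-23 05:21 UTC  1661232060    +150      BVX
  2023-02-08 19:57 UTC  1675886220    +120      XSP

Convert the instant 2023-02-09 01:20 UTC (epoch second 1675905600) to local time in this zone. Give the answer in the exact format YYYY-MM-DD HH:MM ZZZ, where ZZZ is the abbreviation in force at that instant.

2023-02-09 03:20 XSP

Query: 2023-02-09 01:20 UTC
Rule 4/4 (XSP, +02:00): 2023-02-08 19:57 UTC ≤ query < +∞
1·60 + 20 + 120 = 200 min
200 = 0·1440 + 200; 200 = 3·60 + 20 → 03:20, same day
→ 2023-02-09 03:20 XSP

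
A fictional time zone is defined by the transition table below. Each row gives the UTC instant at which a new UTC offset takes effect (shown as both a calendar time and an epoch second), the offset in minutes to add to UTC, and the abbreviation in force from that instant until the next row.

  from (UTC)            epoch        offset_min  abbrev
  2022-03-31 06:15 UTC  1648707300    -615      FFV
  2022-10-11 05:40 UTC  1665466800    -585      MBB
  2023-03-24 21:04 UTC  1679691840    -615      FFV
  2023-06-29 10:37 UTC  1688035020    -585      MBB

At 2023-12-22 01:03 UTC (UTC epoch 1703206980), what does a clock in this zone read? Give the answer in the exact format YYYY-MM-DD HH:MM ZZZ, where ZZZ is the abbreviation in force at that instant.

2023-12-21 15:18 MBB

Query: 2023-12-22 01:03 UTC
Rule 4/4 (MBB, -09:45): 2023-06-29 10:37 UTC ≤ query < +∞
1·60 + 3 - 585 = -522 min
-522 = -1·1440 + 918; 918 = 15·60 + 18 → 15:18, 2023-12-22 - 1 day = 2023-12-21
→ 2023-12-21 15:18 MBB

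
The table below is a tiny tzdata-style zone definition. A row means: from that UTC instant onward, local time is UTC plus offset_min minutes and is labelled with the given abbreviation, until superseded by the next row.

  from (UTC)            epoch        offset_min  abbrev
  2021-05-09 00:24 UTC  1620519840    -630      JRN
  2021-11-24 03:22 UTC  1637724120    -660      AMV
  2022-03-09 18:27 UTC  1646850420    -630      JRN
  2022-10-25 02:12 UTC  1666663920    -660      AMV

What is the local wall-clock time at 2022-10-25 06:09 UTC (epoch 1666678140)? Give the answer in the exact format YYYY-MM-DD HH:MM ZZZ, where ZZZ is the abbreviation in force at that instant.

2022-10-24 19:09 AMV

Query: 2022-10-25 06:09 UTC
Rule 4/4 (AMV, -11:00): 2022-10-25 02:12 UTC ≤ query < +∞
6·60 + 9 - 660 = -291 min
-291 = -1·1440 + 1149; 1149 = 19·60 + 9 → 19:09, 2022-10-25 - 1 day = 2022-10-24
→ 2022-10-24 19:09 AMV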